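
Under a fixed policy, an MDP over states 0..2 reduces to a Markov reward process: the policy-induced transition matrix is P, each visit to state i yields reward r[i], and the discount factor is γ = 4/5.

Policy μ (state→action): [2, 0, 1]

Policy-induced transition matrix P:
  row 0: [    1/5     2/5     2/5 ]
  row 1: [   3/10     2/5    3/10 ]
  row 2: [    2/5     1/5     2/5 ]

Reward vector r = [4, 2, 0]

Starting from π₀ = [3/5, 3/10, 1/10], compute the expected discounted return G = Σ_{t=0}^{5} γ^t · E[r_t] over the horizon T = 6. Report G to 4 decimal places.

G = 7.9686

t=0: π = [0.6000, 0.3000, 0.1000], E[r] = 3.0000, γ^t·E[r] = 3.000000, running G = 3.000000
t=1: π = [0.2500, 0.3800, 0.3700], E[r] = 1.7600, γ^t·E[r] = 1.408000, running G = 4.408000
t=2: π = [0.3120, 0.3260, 0.3620], E[r] = 1.9000, γ^t·E[r] = 1.216000, running G = 5.624000
t=3: π = [0.3050, 0.3276, 0.3674], E[r] = 1.8752, γ^t·E[r] = 0.960102, running G = 6.584102
t=4: π = [0.3062, 0.3265, 0.3672], E[r] = 1.8780, γ^t·E[r] = 0.769229, running G = 7.353331
t=5: π = [0.3061, 0.3266, 0.3673], E[r] = 1.8775, γ^t·E[r] = 0.615221, running G = 7.968552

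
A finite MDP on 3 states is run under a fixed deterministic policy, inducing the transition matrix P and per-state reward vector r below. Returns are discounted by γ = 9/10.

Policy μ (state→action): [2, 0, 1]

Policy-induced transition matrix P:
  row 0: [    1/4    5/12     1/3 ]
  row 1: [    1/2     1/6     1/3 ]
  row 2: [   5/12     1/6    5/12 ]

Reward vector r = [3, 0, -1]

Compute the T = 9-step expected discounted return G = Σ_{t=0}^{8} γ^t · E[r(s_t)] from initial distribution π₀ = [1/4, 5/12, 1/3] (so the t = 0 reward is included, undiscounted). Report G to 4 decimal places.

t=0: π = [0.2500, 0.4167, 0.3333], E[r] = 0.4167, γ^t·E[r] = 0.416667, running G = 0.416667
t=1: π = [0.4097, 0.2292, 0.3611], E[r] = 0.8681, γ^t·E[r] = 0.781250, running G = 1.197917
t=2: π = [0.3675, 0.2691, 0.3634], E[r] = 0.7390, γ^t·E[r] = 0.598594, running G = 1.796510
t=3: π = [0.3778, 0.2585, 0.3636], E[r] = 0.7699, γ^t·E[r] = 0.561270, running G = 2.357780
t=4: π = [0.3752, 0.2611, 0.3636], E[r] = 0.7621, γ^t·E[r] = 0.499998, running G = 2.857778
t=5: π = [0.3759, 0.2605, 0.3636], E[r] = 0.7640, γ^t·E[r] = 0.451150, running G = 3.308929
t=6: π = [0.3757, 0.2606, 0.3636], E[r] = 0.7635, γ^t·E[r] = 0.405776, running G = 3.714704
t=7: π = [0.3758, 0.2606, 0.3636], E[r] = 0.7637, γ^t·E[r] = 0.365257, running G = 4.079961
t=8: π = [0.3758, 0.2606, 0.3636], E[r] = 0.7636, γ^t·E[r] = 0.328718, running G = 4.408679

G = 4.4087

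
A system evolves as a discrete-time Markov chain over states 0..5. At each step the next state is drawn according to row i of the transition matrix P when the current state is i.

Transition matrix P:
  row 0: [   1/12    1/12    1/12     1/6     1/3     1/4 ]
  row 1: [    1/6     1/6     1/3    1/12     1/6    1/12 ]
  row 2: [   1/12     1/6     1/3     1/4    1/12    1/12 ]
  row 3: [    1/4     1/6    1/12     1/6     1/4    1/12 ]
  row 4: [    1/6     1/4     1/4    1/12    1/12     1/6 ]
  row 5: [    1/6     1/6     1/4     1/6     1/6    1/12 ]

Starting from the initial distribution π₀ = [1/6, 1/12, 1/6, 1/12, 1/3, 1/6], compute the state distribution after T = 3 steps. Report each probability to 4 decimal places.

t=0: π = [0.1667, 0.0833, 0.1667, 0.0833, 0.3333, 0.1667]
t=1: π = [0.1458, 0.1806, 0.2292, 0.1458, 0.1597, 0.1389]
t=2: π = [0.1476, 0.1678, 0.2355, 0.1574, 0.1707, 0.1209]
t=3: π = [0.1479, 0.1686, 0.2328, 0.1581, 0.1705, 0.1222]

π = [0.1479, 0.1686, 0.2328, 0.1581, 0.1705, 0.1222]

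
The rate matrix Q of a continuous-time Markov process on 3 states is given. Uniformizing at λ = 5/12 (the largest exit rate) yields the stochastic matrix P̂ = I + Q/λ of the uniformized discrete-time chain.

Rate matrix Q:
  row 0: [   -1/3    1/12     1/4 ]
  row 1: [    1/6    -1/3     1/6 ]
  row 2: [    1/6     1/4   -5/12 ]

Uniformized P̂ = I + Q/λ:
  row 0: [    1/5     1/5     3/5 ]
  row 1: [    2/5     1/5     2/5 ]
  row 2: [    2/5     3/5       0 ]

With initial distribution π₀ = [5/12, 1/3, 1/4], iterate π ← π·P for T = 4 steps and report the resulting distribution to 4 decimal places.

π = [0.3335, 0.3373, 0.3292]

t=0: π = [0.4167, 0.3333, 0.2500]
t=1: π = [0.3167, 0.3000, 0.3833]
t=2: π = [0.3367, 0.3533, 0.3100]
t=3: π = [0.3327, 0.3240, 0.3433]
t=4: π = [0.3335, 0.3373, 0.3292]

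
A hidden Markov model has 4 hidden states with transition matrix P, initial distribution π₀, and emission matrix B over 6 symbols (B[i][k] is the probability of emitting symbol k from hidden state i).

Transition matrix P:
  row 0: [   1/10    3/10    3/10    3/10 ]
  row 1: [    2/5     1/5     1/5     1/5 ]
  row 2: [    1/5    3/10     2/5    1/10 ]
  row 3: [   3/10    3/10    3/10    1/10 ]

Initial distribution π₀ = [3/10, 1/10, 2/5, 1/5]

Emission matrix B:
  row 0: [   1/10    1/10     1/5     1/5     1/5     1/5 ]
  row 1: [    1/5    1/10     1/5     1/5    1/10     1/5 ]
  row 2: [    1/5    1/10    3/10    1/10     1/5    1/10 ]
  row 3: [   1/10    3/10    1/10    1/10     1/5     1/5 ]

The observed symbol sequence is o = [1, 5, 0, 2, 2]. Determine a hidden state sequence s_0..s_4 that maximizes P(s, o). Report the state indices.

t=0: δ = [3.000e-02, 1.000e-02, 4.000e-02, 6.000e-02]  (obs o_0=1)
t=1: δ = [3.600e-03, 3.600e-03, 1.800e-03, 1.800e-03]  ψ = [3, 3, 3, 0]  (obs o_1=5)
t=2: δ = [1.440e-04, 2.160e-04, 2.160e-04, 1.080e-04]  ψ = [1, 0, 0, 0]  (obs o_2=0)
t=3: δ = [1.728e-05, 1.296e-05, 2.592e-05, 4.320e-06]  ψ = [1, 2, 2, 0]  (obs o_3=2)
t=4: δ = [1.037e-06, 1.555e-06, 3.110e-06, 5.184e-07]  ψ = [1, 2, 2, 0]  (obs o_4=2)
backtrack: best end state = 2; path = [3, 0, 2, 2, 2]

path = [3, 0, 2, 2, 2]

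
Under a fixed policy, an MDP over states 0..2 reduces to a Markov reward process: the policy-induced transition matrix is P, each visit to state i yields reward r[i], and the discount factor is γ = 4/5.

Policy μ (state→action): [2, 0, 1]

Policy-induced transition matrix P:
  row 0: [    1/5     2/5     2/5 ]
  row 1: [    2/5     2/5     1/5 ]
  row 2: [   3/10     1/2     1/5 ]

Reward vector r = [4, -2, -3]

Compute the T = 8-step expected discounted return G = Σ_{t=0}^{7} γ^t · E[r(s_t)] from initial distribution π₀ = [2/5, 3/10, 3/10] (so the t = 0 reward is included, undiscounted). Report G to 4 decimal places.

t=0: π = [0.4000, 0.3000, 0.3000], E[r] = 0.1000, γ^t·E[r] = 0.100000, running G = 0.100000
t=1: π = [0.2900, 0.4300, 0.2800], E[r] = -0.5400, γ^t·E[r] = -0.432000, running G = -0.332000
t=2: π = [0.3140, 0.4280, 0.2580], E[r] = -0.3740, γ^t·E[r] = -0.239360, running G = -0.571360
t=3: π = [0.3114, 0.4258, 0.2628], E[r] = -0.3944, γ^t·E[r] = -0.201933, running G = -0.773293
t=4: π = [0.3114, 0.4263, 0.2623], E[r] = -0.3936, γ^t·E[r] = -0.161235, running G = -0.934528
t=5: π = [0.3115, 0.4262, 0.2623], E[r] = -0.3934, γ^t·E[r] = -0.128904, running G = -1.063432
t=6: π = [0.3115, 0.4262, 0.2623], E[r] = -0.3935, γ^t·E[r] = -0.103141, running G = -1.166572
t=7: π = [0.3115, 0.4262, 0.2623], E[r] = -0.3934, γ^t·E[r] = -0.082511, running G = -1.249083

G = -1.2491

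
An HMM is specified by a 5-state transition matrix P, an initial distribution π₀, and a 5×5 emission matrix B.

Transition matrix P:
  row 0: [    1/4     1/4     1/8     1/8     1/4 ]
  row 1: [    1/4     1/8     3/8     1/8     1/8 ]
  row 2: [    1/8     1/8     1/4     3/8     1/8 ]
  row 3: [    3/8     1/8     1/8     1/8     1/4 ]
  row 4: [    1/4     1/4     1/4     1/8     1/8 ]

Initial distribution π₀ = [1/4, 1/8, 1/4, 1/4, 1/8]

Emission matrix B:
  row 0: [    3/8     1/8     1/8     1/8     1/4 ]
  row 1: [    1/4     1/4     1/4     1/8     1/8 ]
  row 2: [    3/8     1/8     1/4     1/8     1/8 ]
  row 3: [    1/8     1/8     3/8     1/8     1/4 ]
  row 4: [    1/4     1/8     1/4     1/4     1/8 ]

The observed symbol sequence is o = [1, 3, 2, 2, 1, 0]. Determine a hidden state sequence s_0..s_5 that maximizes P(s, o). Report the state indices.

t=0: δ = [3.125e-02, 3.125e-02, 3.125e-02, 3.125e-02, 1.562e-02]  (obs o_0=1)
t=1: δ = [1.465e-03, 9.766e-04, 1.465e-03, 1.465e-03, 1.953e-03]  ψ = [3, 0, 1, 2, 0]  (obs o_1=3)
t=2: δ = [6.866e-05, 1.221e-04, 1.221e-04, 2.060e-04, 9.155e-05]  ψ = [3, 4, 4, 2, 0]  (obs o_2=2)
t=3: δ = [9.656e-06, 6.437e-06, 1.144e-05, 1.717e-05, 1.287e-05]  ψ = [3, 3, 1, 2, 3]  (obs o_3=2)
t=4: δ = [8.047e-07, 8.047e-07, 4.023e-07, 5.364e-07, 5.364e-07]  ψ = [3, 4, 4, 2, 3]  (obs o_4=1)
t=5: δ = [7.544e-08, 5.029e-08, 1.132e-07, 1.886e-08, 5.029e-08]  ψ = [0, 0, 1, 2, 0]  (obs o_5=0)
backtrack: best end state = 2; path = [1, 2, 3, 4, 1, 2]

path = [1, 2, 3, 4, 1, 2]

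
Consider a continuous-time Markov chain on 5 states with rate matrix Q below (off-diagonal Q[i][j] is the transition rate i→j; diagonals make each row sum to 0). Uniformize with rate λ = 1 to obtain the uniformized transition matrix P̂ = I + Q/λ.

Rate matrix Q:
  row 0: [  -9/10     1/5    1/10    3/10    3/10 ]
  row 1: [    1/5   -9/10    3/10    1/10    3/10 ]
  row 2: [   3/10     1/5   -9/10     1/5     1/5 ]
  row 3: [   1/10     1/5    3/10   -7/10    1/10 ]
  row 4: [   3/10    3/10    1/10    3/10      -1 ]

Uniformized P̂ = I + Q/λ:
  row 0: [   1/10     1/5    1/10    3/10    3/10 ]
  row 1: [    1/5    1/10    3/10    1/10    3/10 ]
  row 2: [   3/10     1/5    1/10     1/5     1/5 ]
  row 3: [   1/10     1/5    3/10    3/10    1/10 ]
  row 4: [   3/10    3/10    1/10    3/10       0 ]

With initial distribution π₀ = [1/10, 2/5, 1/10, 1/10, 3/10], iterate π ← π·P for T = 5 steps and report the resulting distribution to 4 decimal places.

π = [0.1933, 0.1981, 0.1879, 0.2416, 0.1791]

t=0: π = [0.1000, 0.4000, 0.1000, 0.1000, 0.3000]
t=1: π = [0.2200, 0.1900, 0.2000, 0.2100, 0.1800]
t=2: π = [0.1950, 0.1990, 0.1800, 0.2420, 0.1840]
t=3: π = [0.1927, 0.1985, 0.1882, 0.2422, 0.1784]
t=4: π = [0.1932, 0.1980, 0.1881, 0.2415, 0.1792]
t=5: π = [0.1933, 0.1981, 0.1879, 0.2416, 0.1791]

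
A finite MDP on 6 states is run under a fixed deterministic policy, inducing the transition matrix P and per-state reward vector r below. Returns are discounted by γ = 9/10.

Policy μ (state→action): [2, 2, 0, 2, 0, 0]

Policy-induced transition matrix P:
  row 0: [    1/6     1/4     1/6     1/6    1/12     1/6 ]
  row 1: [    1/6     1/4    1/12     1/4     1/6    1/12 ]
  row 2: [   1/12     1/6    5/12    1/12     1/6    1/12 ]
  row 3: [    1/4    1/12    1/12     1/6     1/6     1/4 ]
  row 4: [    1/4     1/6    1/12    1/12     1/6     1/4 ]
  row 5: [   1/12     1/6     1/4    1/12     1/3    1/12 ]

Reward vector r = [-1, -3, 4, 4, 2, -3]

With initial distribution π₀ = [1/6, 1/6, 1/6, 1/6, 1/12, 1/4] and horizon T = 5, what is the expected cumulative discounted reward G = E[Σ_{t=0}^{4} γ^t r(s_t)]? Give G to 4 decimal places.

t=0: π = [0.1667, 0.1667, 0.1667, 0.1667, 0.0833, 0.2500], E[r] = 0.0833, γ^t·E[r] = 0.083333, running G = 0.083333
t=1: π = [0.1528, 0.1806, 0.1944, 0.1389, 0.1944, 0.1389], E[r] = 0.6111, γ^t·E[r] = 0.550000, running G = 0.633333
t=2: π = [0.1667, 0.1829, 0.1840, 0.1377, 0.1771, 0.1516], E[r] = 0.4711, γ^t·E[r] = 0.381563, running G = 1.014896
t=3: π = [0.1649, 0.1843, 0.1838, 0.1392, 0.1780, 0.1497], E[r] = 0.4812, γ^t·E[r] = 0.350789, running G = 1.365685
t=4: π = [0.1653, 0.1842, 0.1833, 0.1394, 0.1779, 0.1499], E[r] = 0.4789, γ^t·E[r] = 0.314186, running G = 1.679871

G = 1.6799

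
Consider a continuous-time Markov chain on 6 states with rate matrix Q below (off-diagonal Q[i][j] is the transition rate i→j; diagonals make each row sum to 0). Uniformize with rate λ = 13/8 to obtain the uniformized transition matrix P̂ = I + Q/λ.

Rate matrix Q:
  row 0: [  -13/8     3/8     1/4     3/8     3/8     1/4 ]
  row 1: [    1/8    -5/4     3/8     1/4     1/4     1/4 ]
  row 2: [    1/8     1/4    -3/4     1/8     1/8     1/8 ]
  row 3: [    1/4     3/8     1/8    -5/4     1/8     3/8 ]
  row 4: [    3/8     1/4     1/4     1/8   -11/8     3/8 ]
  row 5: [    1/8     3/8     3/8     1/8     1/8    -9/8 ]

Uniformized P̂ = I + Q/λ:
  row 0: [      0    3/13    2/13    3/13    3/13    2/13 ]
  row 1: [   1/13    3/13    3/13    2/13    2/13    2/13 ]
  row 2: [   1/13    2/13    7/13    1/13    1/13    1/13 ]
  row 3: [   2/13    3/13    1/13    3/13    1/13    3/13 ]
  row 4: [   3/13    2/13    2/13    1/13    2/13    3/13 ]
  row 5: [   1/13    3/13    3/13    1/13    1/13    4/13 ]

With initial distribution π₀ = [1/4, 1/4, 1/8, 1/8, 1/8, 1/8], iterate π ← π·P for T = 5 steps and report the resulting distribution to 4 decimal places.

t=0: π = [0.2500, 0.2500, 0.1250, 0.1250, 0.1250, 0.1250]
t=1: π = [0.0865, 0.2115, 0.2212, 0.1538, 0.1442, 0.1827]
t=2: π = [0.1043, 0.2027, 0.2574, 0.1302, 0.1176, 0.1879]
t=3: π = [0.0970, 0.2019, 0.2729, 0.1286, 0.1176, 0.1820]
t=4: π = [0.0974, 0.2007, 0.2784, 0.1272, 0.1164, 0.1798]
t=5: π = [0.0971, 0.2004, 0.2804, 0.1269, 0.1163, 0.1788]

π = [0.0971, 0.2004, 0.2804, 0.1269, 0.1163, 0.1788]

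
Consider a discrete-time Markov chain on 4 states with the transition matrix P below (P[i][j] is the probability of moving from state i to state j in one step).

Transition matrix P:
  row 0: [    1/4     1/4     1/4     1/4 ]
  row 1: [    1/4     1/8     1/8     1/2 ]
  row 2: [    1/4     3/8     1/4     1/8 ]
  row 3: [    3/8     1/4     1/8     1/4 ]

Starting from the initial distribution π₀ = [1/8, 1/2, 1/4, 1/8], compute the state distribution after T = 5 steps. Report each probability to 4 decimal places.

π = [0.2859, 0.2426, 0.1837, 0.2877]

t=0: π = [0.1250, 0.5000, 0.2500, 0.1250]
t=1: π = [0.2656, 0.2188, 0.1719, 0.3438]
t=2: π = [0.2930, 0.2441, 0.1797, 0.2832]
t=3: π = [0.2854, 0.2419, 0.1841, 0.2886]
t=4: π = [0.2861, 0.2428, 0.1837, 0.2875]
t=5: π = [0.2859, 0.2426, 0.1837, 0.2877]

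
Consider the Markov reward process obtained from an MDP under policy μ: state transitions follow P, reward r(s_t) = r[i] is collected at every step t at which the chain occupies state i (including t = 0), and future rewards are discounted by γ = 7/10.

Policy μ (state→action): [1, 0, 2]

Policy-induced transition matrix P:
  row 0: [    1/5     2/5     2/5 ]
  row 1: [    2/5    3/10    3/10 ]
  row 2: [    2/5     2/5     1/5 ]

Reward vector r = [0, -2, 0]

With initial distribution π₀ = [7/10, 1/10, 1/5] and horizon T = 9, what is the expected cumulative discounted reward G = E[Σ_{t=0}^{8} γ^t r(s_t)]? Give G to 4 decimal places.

t=0: π = [0.7000, 0.1000, 0.2000], E[r] = -0.2000, γ^t·E[r] = -0.200000, running G = -0.200000
t=1: π = [0.2600, 0.3900, 0.3500], E[r] = -0.7800, γ^t·E[r] = -0.546000, running G = -0.746000
t=2: π = [0.3480, 0.3610, 0.2910], E[r] = -0.7220, γ^t·E[r] = -0.353780, running G = -1.099780
t=3: π = [0.3304, 0.3639, 0.3057], E[r] = -0.7278, γ^t·E[r] = -0.249635, running G = -1.349415
t=4: π = [0.3339, 0.3636, 0.3025], E[r] = -0.7272, γ^t·E[r] = -0.174606, running G = -1.524021
t=5: π = [0.3332, 0.3636, 0.3031], E[r] = -0.7273, γ^t·E[r] = -0.122234, running G = -1.646255
t=6: π = [0.3334, 0.3636, 0.3030], E[r] = -0.7273, γ^t·E[r] = -0.085563, running G = -1.731817
t=7: π = [0.3333, 0.3636, 0.3030], E[r] = -0.7273, γ^t·E[r] = -0.059894, running G = -1.791711
t=8: π = [0.3333, 0.3636, 0.3030], E[r] = -0.7273, γ^t·E[r] = -0.041926, running G = -1.833637

G = -1.8336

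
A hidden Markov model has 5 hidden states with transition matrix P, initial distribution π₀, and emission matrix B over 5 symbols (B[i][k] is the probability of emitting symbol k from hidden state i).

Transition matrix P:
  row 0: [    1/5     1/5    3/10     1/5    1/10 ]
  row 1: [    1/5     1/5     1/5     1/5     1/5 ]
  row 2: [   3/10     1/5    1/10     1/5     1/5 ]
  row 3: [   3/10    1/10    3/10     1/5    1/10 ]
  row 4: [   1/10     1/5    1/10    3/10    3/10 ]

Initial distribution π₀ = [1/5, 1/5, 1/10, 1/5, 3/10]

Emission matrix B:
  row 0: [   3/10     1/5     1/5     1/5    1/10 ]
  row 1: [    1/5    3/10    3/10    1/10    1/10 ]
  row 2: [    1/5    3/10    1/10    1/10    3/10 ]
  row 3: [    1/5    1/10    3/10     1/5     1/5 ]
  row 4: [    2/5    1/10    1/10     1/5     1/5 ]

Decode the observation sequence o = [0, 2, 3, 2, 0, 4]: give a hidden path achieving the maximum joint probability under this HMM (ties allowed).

path = [4, 3, 0, 3, 0, 2]

t=0: δ = [6.000e-02, 4.000e-02, 2.000e-02, 4.000e-02, 1.200e-01]  (obs o_0=0)
t=1: δ = [2.400e-03, 7.200e-03, 1.800e-03, 1.080e-02, 3.600e-03]  ψ = [0, 4, 0, 4, 4]  (obs o_1=2)
t=2: δ = [6.480e-04, 1.440e-04, 3.240e-04, 4.320e-04, 2.880e-04]  ψ = [3, 1, 3, 3, 1]  (obs o_2=3)
t=3: δ = [2.592e-05, 3.888e-05, 1.944e-05, 3.888e-05, 8.640e-06]  ψ = [0, 0, 0, 0, 4]  (obs o_3=2)
t=4: δ = [3.499e-06, 1.555e-06, 2.333e-06, 1.555e-06, 3.110e-06]  ψ = [3, 1, 3, 1, 1]  (obs o_4=0)
t=5: δ = [6.998e-08, 6.998e-08, 3.149e-07, 1.866e-07, 1.866e-07]  ψ = [0, 0, 0, 4, 4]  (obs o_5=4)
backtrack: best end state = 2; path = [4, 3, 0, 3, 0, 2]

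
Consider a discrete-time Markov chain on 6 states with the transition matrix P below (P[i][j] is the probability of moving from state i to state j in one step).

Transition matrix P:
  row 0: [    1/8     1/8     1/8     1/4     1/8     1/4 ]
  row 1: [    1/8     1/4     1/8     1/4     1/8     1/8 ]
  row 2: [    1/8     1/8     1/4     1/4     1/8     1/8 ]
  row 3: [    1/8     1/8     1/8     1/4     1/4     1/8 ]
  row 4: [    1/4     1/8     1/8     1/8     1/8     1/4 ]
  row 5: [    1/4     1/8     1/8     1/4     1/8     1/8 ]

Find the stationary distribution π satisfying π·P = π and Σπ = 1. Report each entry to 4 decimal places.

π = [0.1648, 0.1429, 0.1429, 0.2308, 0.1538, 0.1648]

Balance equations π_j = Σ_i π_i·P[i][j]:
  π_0 = 1/8·π_0 + 1/8·π_1 + 1/8·π_2 + 1/8·π_3 + 1/4·π_4 + 1/4·π_5
  π_1 = 1/8·π_0 + 1/4·π_1 + 1/8·π_2 + 1/8·π_3 + 1/8·π_4 + 1/8·π_5
  π_2 = 1/8·π_0 + 1/8·π_1 + 1/4·π_2 + 1/8·π_3 + 1/8·π_4 + 1/8·π_5
  π_3 = 1/4·π_0 + 1/4·π_1 + 1/4·π_2 + 1/4·π_3 + 1/8·π_4 + 1/4·π_5
  π_4 = 1/8·π_0 + 1/8·π_1 + 1/8·π_2 + 1/4·π_3 + 1/8·π_4 + 1/8·π_5
  normalize: π_0 + π_1 + π_2 + π_3 + π_4 + π_5 = 1
Solving the linear system gives exactly π = [15/91, 1/7, 1/7, 3/13, 2/13, 15/91].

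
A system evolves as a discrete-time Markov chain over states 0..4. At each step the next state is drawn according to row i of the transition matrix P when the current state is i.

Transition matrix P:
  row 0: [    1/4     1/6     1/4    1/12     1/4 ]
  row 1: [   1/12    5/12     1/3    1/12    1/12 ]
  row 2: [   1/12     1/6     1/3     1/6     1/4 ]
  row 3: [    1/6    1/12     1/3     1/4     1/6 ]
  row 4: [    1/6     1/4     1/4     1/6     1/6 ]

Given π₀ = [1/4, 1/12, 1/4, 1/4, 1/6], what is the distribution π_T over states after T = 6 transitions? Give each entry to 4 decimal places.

t=0: π = [0.2500, 0.0833, 0.2500, 0.2500, 0.1667]
t=1: π = [0.1597, 0.1806, 0.2986, 0.1597, 0.2014]
t=2: π = [0.1400, 0.2153, 0.3032, 0.1516, 0.1898]
t=3: π = [0.1351, 0.2237, 0.3058, 0.1497, 0.1857]
t=4: π = [0.1338, 0.2256, 0.3066, 0.1492, 0.1848]
t=5: π = [0.1335, 0.2260, 0.3068, 0.1492, 0.1846]
t=6: π = [0.1334, 0.2261, 0.3068, 0.1491, 0.1845]

π = [0.1334, 0.2261, 0.3068, 0.1491, 0.1845]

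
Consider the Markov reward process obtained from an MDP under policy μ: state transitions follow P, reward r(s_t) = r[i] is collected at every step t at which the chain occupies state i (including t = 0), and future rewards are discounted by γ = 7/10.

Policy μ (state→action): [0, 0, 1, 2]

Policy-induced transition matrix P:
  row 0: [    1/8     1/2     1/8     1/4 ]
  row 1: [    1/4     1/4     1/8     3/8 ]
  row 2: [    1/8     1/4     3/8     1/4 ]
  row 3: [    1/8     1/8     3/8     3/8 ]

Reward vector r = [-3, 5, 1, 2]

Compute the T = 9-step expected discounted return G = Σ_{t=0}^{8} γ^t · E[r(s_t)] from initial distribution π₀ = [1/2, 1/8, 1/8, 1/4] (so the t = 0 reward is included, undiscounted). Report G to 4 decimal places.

t=0: π = [0.5000, 0.1250, 0.1250, 0.2500], E[r] = -0.2500, γ^t·E[r] = -0.250000, running G = -0.250000
t=1: π = [0.1406, 0.3438, 0.2188, 0.2969], E[r] = 2.1094, γ^t·E[r] = 1.476563, running G = 1.226563
t=2: π = [0.1680, 0.2480, 0.2539, 0.3301], E[r] = 1.6504, γ^t·E[r] = 0.808691, running G = 2.035254
t=3: π = [0.1560, 0.2507, 0.2710, 0.3223], E[r] = 1.7012, γ^t·E[r] = 0.583502, running G = 2.618756
t=4: π = [0.1563, 0.2487, 0.2733, 0.3216], E[r] = 1.6911, γ^t·E[r] = 0.406041, running G = 3.024797
t=5: π = [0.1561, 0.2489, 0.2737, 0.3213], E[r] = 1.6925, γ^t·E[r] = 0.284452, running G = 3.309249
t=6: π = [0.1561, 0.2489, 0.2738, 0.3213], E[r] = 1.6923, γ^t·E[r] = 0.199094, running G = 3.508343
t=7: π = [0.1561, 0.2489, 0.2738, 0.3213], E[r] = 1.6923, γ^t·E[r] = 0.139369, running G = 3.647712
t=8: π = [0.1561, 0.2489, 0.2738, 0.3213], E[r] = 1.6923, γ^t·E[r] = 0.097558, running G = 3.745270

G = 3.7453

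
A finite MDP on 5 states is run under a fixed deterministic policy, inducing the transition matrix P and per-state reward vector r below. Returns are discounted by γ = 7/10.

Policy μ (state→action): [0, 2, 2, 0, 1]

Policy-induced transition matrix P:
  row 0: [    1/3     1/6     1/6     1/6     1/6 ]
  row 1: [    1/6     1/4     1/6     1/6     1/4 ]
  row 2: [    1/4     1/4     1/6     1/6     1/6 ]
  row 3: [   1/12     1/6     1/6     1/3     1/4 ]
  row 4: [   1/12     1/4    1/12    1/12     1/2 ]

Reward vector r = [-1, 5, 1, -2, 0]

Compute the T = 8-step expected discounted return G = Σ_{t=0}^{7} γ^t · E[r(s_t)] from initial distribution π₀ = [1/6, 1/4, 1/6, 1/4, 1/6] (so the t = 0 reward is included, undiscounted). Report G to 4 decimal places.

t=0: π = [0.1667, 0.2500, 0.1667, 0.2500, 0.1667], E[r] = 0.7500, γ^t·E[r] = 0.750000, running G = 0.750000
t=1: π = [0.1736, 0.2153, 0.1528, 0.1944, 0.2639], E[r] = 0.6667, γ^t·E[r] = 0.466667, running G = 1.216667
t=2: π = [0.1701, 0.2193, 0.1447, 0.1771, 0.2888], E[r] = 0.7170, γ^t·E[r] = 0.351337, running G = 1.568003
t=3: π = [0.1683, 0.2211, 0.1426, 0.1721, 0.2960], E[r] = 0.7354, γ^t·E[r] = 0.252255, running G = 1.820258
t=4: π = [0.1676, 0.2216, 0.1420, 0.1707, 0.2981], E[r] = 0.7412, γ^t·E[r] = 0.177966, running G = 1.998224
t=5: π = [0.1674, 0.2218, 0.1418, 0.1703, 0.2987], E[r] = 0.7430, γ^t·E[r] = 0.124870, running G = 2.123093
t=6: π = [0.1673, 0.2219, 0.1418, 0.1702, 0.2989], E[r] = 0.7435, γ^t·E[r] = 0.087471, running G = 2.210564
t=7: π = [0.1673, 0.2219, 0.1418, 0.1701, 0.2990], E[r] = 0.7436, γ^t·E[r] = 0.061242, running G = 2.271806

G = 2.2718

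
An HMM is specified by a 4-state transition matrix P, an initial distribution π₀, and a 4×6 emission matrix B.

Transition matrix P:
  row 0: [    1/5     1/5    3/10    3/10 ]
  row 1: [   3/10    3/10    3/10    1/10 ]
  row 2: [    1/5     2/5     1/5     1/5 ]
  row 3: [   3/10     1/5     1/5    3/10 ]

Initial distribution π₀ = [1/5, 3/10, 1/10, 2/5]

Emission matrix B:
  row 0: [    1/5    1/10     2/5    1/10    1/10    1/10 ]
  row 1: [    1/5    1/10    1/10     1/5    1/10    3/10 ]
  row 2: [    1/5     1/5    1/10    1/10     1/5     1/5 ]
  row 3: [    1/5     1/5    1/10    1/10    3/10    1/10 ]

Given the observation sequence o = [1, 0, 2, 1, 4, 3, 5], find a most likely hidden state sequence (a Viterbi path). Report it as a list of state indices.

path = [3, 3, 0, 3, 3, 1, 1]

t=0: δ = [2.000e-02, 3.000e-02, 2.000e-02, 8.000e-02]  (obs o_0=1)
t=1: δ = [4.800e-03, 3.200e-03, 3.200e-03, 4.800e-03]  ψ = [3, 3, 3, 3]  (obs o_1=0)
t=2: δ = [5.760e-04, 1.280e-04, 1.440e-04, 1.440e-04]  ψ = [3, 2, 0, 0]  (obs o_2=2)
t=3: δ = [1.152e-05, 1.152e-05, 3.456e-05, 3.456e-05]  ψ = [0, 0, 0, 0]  (obs o_3=1)
t=4: δ = [1.037e-06, 1.382e-06, 1.382e-06, 3.110e-06]  ψ = [3, 2, 2, 3]  (obs o_4=4)
t=5: δ = [9.331e-08, 1.244e-07, 6.221e-08, 9.331e-08]  ψ = [3, 3, 3, 3]  (obs o_5=3)
t=6: δ = [3.732e-09, 1.120e-08, 7.465e-09, 2.799e-09]  ψ = [1, 1, 1, 0]  (obs o_6=5)
backtrack: best end state = 1; path = [3, 3, 0, 3, 3, 1, 1]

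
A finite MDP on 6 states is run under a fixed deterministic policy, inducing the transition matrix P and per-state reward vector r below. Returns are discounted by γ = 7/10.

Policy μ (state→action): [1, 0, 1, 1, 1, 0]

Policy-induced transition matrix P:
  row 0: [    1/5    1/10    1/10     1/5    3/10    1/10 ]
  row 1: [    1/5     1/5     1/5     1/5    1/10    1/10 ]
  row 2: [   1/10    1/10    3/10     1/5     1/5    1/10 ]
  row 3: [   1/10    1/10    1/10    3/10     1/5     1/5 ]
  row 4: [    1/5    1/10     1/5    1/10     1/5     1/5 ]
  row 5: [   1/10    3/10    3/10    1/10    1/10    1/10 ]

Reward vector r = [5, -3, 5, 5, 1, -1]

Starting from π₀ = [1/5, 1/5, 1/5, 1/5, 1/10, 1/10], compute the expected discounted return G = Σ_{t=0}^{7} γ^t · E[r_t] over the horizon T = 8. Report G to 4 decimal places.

t=0: π = [0.2000, 0.2000, 0.2000, 0.2000, 0.1000, 0.1000], E[r] = 2.4000, γ^t·E[r] = 2.400000, running G = 2.400000
t=1: π = [0.1500, 0.1400, 0.1900, 0.2000, 0.1900, 0.1300], E[r] = 2.3400, γ^t·E[r] = 1.638000, running G = 4.038000
t=2: π = [0.1480, 0.1400, 0.1970, 0.1880, 0.1880, 0.1390], E[r] = 2.2940, γ^t·E[r] = 1.124060, running G = 5.162060
t=3: π = [0.1476, 0.1418, 0.2000, 0.1861, 0.1869, 0.1376], E[r] = 2.2924, γ^t·E[r] = 0.786293, running G = 5.948353
t=4: π = [0.1476, 0.1417, 0.2004, 0.1862, 0.1868, 0.1373], E[r] = 2.2953, γ^t·E[r] = 0.551106, running G = 6.499460
t=5: π = [0.1476, 0.1416, 0.2004, 0.1862, 0.1869, 0.1373], E[r] = 2.2957, γ^t·E[r] = 0.385842, running G = 6.885301
t=6: π = [0.1476, 0.1416, 0.2004, 0.1862, 0.1869, 0.1373], E[r] = 2.2957, γ^t·E[r] = 0.270087, running G = 7.155388
t=7: π = [0.1476, 0.1416, 0.2004, 0.1862, 0.1869, 0.1373], E[r] = 2.2957, γ^t·E[r] = 0.189060, running G = 7.344449

G = 7.3444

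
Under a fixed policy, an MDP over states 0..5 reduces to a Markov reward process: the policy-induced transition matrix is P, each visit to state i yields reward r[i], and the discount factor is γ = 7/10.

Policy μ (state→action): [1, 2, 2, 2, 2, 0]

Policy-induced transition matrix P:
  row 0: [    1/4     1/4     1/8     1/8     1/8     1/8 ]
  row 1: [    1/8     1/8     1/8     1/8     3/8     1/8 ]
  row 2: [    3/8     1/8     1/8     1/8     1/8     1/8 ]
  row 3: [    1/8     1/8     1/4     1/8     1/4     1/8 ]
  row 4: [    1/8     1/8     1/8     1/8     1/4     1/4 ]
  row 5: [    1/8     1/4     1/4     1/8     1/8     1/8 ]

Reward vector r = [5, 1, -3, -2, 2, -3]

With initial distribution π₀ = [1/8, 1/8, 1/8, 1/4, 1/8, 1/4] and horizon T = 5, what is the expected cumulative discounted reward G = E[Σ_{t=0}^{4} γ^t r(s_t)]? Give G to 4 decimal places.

t=0: π = [0.1250, 0.1250, 0.1250, 0.2500, 0.1250, 0.2500], E[r] = -0.6250, γ^t·E[r] = -0.625000, running G = -0.625000
t=1: π = [0.1719, 0.1719, 0.1875, 0.1250, 0.2031, 0.1406], E[r] = 0.2031, γ^t·E[r] = 0.142188, running G = -0.482813
t=2: π = [0.1934, 0.1641, 0.1582, 0.1250, 0.2090, 0.1504], E[r] = 0.3730, γ^t·E[r] = 0.182793, running G = -0.300020
t=3: π = [0.1887, 0.1680, 0.1594, 0.1250, 0.2078, 0.1511], E[r] = 0.3455, γ^t·E[r] = 0.118492, running G = -0.181527
t=4: π = [0.1884, 0.1675, 0.1595, 0.1250, 0.2086, 0.1510], E[r] = 0.3454, γ^t·E[r] = 0.082937, running G = -0.098590

G = -0.0986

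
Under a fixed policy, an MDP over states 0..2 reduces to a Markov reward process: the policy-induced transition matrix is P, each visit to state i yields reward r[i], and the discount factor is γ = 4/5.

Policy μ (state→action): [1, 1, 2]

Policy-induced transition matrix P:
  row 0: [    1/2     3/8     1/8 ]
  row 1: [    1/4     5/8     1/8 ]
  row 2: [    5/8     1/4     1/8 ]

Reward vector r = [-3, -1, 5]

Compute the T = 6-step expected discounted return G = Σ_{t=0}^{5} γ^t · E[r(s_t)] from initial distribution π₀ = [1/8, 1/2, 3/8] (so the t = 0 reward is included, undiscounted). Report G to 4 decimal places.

G = -1.8534

t=0: π = [0.1250, 0.5000, 0.3750], E[r] = 1.0000, γ^t·E[r] = 1.000000, running G = 1.000000
t=1: π = [0.4219, 0.4531, 0.1250], E[r] = -1.0938, γ^t·E[r] = -0.875000, running G = 0.125000
t=2: π = [0.4023, 0.4727, 0.1250], E[r] = -1.0547, γ^t·E[r] = -0.675000, running G = -0.550000
t=3: π = [0.3975, 0.4775, 0.1250], E[r] = -1.0449, γ^t·E[r] = -0.535000, running G = -1.085000
t=4: π = [0.3962, 0.4788, 0.1250], E[r] = -1.0425, γ^t·E[r] = -0.427000, running G = -1.512000
t=5: π = [0.3959, 0.4791, 0.1250], E[r] = -1.0419, γ^t·E[r] = -0.341400, running G = -1.853400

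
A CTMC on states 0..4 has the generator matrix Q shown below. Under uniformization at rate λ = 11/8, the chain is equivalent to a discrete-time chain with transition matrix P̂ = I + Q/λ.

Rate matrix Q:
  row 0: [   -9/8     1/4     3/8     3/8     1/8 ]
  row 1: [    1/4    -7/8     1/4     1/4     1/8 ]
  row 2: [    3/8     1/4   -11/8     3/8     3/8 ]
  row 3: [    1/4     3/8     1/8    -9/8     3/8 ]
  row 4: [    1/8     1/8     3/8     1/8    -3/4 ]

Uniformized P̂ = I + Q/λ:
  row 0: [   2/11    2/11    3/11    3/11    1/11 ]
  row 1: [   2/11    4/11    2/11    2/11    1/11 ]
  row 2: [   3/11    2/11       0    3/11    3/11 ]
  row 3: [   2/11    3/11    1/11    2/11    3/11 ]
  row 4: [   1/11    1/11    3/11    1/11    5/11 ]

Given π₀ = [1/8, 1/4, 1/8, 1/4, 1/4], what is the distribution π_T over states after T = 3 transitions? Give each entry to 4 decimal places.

π = [0.1752, 0.2162, 0.1714, 0.1910, 0.2462]

t=0: π = [0.1250, 0.2500, 0.1250, 0.2500, 0.2500]
t=1: π = [0.1705, 0.2273, 0.1705, 0.1818, 0.2500]
t=2: π = [0.1746, 0.2169, 0.1725, 0.1901, 0.2459]
t=3: π = [0.1752, 0.2162, 0.1714, 0.1910, 0.2462]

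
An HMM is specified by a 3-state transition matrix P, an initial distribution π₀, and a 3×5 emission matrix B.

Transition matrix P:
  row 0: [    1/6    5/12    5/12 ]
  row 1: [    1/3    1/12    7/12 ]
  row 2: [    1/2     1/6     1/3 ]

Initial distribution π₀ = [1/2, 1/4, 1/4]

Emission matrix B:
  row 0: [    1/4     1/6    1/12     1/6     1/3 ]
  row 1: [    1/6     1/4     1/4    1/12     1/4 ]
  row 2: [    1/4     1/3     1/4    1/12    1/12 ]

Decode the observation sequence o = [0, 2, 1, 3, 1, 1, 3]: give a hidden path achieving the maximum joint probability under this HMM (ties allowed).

path = [0, 1, 2, 0, 1, 2, 0]

t=0: δ = [1.250e-01, 4.167e-02, 6.250e-02]  (obs o_0=0)
t=1: δ = [2.604e-03, 1.302e-02, 1.302e-02]  ψ = [2, 0, 0]  (obs o_1=2)
t=2: δ = [1.085e-03, 5.425e-04, 2.532e-03]  ψ = [2, 2, 1]  (obs o_2=1)
t=3: δ = [2.110e-04, 3.768e-05, 7.033e-05]  ψ = [2, 0, 2]  (obs o_3=3)
t=4: δ = [5.861e-06, 2.198e-05, 2.930e-05]  ψ = [0, 0, 0]  (obs o_4=1)
t=5: δ = [2.442e-06, 1.221e-06, 4.273e-06]  ψ = [2, 2, 1]  (obs o_5=1)
t=6: δ = [3.561e-07, 8.479e-08, 1.187e-07]  ψ = [2, 0, 2]  (obs o_6=3)
backtrack: best end state = 0; path = [0, 1, 2, 0, 1, 2, 0]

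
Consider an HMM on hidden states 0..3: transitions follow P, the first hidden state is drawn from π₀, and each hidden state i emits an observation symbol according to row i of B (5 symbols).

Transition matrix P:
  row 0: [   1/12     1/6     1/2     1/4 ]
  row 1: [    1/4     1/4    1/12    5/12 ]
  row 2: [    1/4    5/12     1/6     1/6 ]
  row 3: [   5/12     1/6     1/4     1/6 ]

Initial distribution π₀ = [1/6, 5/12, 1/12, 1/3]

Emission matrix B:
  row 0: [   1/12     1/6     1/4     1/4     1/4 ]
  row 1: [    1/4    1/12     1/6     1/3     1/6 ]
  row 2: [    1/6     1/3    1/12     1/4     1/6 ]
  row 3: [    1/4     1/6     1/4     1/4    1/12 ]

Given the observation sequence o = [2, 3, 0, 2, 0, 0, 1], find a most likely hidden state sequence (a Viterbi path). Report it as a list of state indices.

t=0: δ = [4.167e-02, 6.944e-02, 6.944e-03, 8.333e-02]  (obs o_0=2)
t=1: δ = [8.681e-03, 5.787e-03, 5.208e-03, 7.234e-03]  ψ = [3, 1, 0, 1]  (obs o_1=3)
t=2: δ = [2.512e-04, 5.425e-04, 7.234e-04, 6.028e-04]  ψ = [3, 2, 0, 1]  (obs o_2=0)
t=3: δ = [6.279e-05, 5.023e-05, 1.256e-05, 5.651e-05]  ψ = [3, 2, 3, 1]  (obs o_3=2)
t=4: δ = [1.962e-06, 3.140e-06, 5.233e-06, 5.233e-06]  ψ = [3, 1, 0, 1]  (obs o_4=0)
t=5: δ = [1.817e-07, 5.451e-07, 2.180e-07, 3.270e-07]  ψ = [3, 2, 3, 1]  (obs o_5=0)
t=6: δ = [2.271e-08, 1.136e-08, 3.028e-08, 3.785e-08]  ψ = [1, 1, 0, 1]  (obs o_6=1)
backtrack: best end state = 3; path = [1, 1, 3, 0, 2, 1, 3]

path = [1, 1, 3, 0, 2, 1, 3]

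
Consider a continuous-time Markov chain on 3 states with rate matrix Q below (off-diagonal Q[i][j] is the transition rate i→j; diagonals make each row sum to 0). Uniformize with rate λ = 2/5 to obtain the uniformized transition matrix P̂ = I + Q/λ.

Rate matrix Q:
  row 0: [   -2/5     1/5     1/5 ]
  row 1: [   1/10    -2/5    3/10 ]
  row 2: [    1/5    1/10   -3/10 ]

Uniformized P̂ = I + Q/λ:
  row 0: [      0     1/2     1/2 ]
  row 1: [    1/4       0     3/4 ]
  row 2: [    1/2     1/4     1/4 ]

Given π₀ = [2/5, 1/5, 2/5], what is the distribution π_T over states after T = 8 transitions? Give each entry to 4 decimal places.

t=0: π = [0.4000, 0.2000, 0.4000]
t=1: π = [0.2500, 0.3000, 0.4500]
t=2: π = [0.3000, 0.2375, 0.4625]
t=3: π = [0.2906, 0.2656, 0.4438]
t=4: π = [0.2883, 0.2563, 0.4555]
t=5: π = [0.2918, 0.2580, 0.4502]
t=6: π = [0.2896, 0.2584, 0.4520]
t=7: π = [0.2906, 0.2578, 0.4516]
t=8: π = [0.2903, 0.2582, 0.4515]

π = [0.2903, 0.2582, 0.4515]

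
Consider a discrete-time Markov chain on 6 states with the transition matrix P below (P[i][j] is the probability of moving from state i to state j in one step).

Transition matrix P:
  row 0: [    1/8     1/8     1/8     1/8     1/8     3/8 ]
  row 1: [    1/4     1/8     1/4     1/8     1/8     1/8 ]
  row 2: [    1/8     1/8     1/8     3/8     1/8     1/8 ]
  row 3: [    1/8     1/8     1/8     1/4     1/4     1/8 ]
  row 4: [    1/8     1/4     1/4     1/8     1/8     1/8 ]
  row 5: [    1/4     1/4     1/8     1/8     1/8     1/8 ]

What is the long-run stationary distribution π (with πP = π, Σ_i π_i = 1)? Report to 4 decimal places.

π = [0.1664, 0.1644, 0.1641, 0.1898, 0.1487, 0.1666]

Balance equations π_j = Σ_i π_i·P[i][j]:
  π_0 = 1/8·π_0 + 1/4·π_1 + 1/8·π_2 + 1/8·π_3 + 1/8·π_4 + 1/4·π_5
  π_1 = 1/8·π_0 + 1/8·π_1 + 1/8·π_2 + 1/8·π_3 + 1/4·π_4 + 1/4·π_5
  π_2 = 1/8·π_0 + 1/4·π_1 + 1/8·π_2 + 1/8·π_3 + 1/4·π_4 + 1/8·π_5
  π_3 = 1/8·π_0 + 1/8·π_1 + 3/8·π_2 + 1/4·π_3 + 1/8·π_4 + 1/8·π_5
  π_4 = 1/8·π_0 + 1/8·π_1 + 1/8·π_2 + 1/4·π_3 + 1/8·π_4 + 1/8·π_5
  normalize: π_0 + π_1 + π_2 + π_3 + π_4 + π_5 = 1
Solving the linear system gives exactly π = [3053/18350, 3017/18350, 1506/9175, 1741/9175, 2729/18350, 3057/18350].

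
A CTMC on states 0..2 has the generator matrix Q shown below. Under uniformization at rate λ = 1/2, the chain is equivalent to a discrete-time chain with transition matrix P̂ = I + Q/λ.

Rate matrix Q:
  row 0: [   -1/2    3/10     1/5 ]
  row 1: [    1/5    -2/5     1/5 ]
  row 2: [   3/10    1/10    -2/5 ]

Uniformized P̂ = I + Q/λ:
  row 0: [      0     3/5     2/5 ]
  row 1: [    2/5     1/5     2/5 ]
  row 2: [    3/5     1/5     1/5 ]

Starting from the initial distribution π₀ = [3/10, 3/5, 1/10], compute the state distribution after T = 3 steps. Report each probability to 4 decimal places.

t=0: π = [0.3000, 0.6000, 0.1000]
t=1: π = [0.3000, 0.3200, 0.3800]
t=2: π = [0.3560, 0.3200, 0.3240]
t=3: π = [0.3224, 0.3424, 0.3352]

π = [0.3224, 0.3424, 0.3352]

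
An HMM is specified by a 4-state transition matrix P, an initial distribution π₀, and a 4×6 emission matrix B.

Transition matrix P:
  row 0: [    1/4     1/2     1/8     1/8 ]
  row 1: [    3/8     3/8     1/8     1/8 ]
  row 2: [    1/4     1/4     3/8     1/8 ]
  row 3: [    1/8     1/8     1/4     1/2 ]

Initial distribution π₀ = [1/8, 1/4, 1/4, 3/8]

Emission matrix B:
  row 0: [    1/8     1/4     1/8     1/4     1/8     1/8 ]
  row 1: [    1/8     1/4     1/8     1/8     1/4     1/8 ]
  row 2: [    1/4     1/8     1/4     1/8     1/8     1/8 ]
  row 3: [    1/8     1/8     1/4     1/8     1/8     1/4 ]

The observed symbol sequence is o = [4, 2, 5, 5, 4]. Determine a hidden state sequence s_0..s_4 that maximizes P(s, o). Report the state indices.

path = [3, 3, 3, 3, 3]

t=0: δ = [1.562e-02, 6.250e-02, 3.125e-02, 4.688e-02]  (obs o_0=4)
t=1: δ = [2.930e-03, 2.930e-03, 2.930e-03, 5.859e-03]  ψ = [1, 1, 2, 3]  (obs o_1=2)
t=2: δ = [1.373e-04, 1.831e-04, 1.831e-04, 7.324e-04]  ψ = [1, 0, 3, 3]  (obs o_2=5)
t=3: δ = [1.144e-05, 1.144e-05, 2.289e-05, 9.155e-05]  ψ = [3, 3, 3, 3]  (obs o_3=5)
t=4: δ = [1.431e-06, 2.861e-06, 2.861e-06, 5.722e-06]  ψ = [3, 3, 3, 3]  (obs o_4=4)
backtrack: best end state = 3; path = [3, 3, 3, 3, 3]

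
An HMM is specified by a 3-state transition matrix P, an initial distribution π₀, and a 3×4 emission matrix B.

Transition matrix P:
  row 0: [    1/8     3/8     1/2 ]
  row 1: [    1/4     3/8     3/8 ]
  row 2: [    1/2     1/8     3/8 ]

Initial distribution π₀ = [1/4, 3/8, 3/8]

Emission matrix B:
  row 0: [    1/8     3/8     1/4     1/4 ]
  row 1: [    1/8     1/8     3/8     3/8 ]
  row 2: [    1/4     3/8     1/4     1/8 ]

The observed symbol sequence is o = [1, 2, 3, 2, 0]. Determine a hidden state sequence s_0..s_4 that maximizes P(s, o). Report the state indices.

t=0: δ = [9.375e-02, 4.688e-02, 1.406e-01]  (obs o_0=1)
t=1: δ = [1.758e-02, 1.318e-02, 1.318e-02]  ψ = [2, 0, 2]  (obs o_1=2)
t=2: δ = [1.648e-03, 2.472e-03, 1.099e-03]  ψ = [2, 0, 0]  (obs o_2=3)
t=3: δ = [1.545e-04, 3.476e-04, 2.317e-04]  ψ = [1, 1, 1]  (obs o_3=2)
t=4: δ = [1.448e-05, 1.629e-05, 3.259e-05]  ψ = [2, 1, 1]  (obs o_4=0)
backtrack: best end state = 2; path = [2, 0, 1, 1, 2]

path = [2, 0, 1, 1, 2]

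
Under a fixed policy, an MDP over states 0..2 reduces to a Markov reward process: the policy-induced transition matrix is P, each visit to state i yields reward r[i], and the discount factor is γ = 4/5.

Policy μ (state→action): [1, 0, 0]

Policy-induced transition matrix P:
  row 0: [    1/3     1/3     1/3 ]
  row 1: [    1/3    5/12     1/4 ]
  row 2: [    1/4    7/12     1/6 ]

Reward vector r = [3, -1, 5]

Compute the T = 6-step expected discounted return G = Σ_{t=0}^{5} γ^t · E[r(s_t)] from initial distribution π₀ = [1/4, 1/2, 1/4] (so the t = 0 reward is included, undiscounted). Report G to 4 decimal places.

t=0: π = [0.2500, 0.5000, 0.2500], E[r] = 1.5000, γ^t·E[r] = 1.500000, running G = 1.500000
t=1: π = [0.3125, 0.4375, 0.2500], E[r] = 1.7500, γ^t·E[r] = 1.400000, running G = 2.900000
t=2: π = [0.3125, 0.4323, 0.2552], E[r] = 1.7813, γ^t·E[r] = 1.140000, running G = 4.040000
t=3: π = [0.3121, 0.4332, 0.2548], E[r] = 1.7769, γ^t·E[r] = 0.909778, running G = 4.949778
t=4: π = [0.3121, 0.4331, 0.2548], E[r] = 1.7771, γ^t·E[r] = 0.727881, running G = 5.677659
t=5: π = [0.3121, 0.4331, 0.2548], E[r] = 1.7771, γ^t·E[r] = 0.582311, running G = 6.259970

G = 6.2600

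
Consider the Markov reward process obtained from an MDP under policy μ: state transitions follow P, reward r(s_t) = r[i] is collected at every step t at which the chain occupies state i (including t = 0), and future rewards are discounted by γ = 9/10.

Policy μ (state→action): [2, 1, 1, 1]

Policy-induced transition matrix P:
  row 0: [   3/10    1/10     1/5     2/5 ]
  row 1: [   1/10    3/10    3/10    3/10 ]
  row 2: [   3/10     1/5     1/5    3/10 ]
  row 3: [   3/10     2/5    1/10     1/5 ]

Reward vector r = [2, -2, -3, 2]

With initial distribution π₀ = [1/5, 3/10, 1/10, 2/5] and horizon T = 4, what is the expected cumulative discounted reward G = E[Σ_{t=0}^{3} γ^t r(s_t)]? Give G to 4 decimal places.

G = 0.1417

t=0: π = [0.2000, 0.3000, 0.1000, 0.4000], E[r] = 0.3000, γ^t·E[r] = 0.300000, running G = 0.300000
t=1: π = [0.2400, 0.2900, 0.1900, 0.2800], E[r] = -0.1100, γ^t·E[r] = -0.099000, running G = 0.201000
t=2: π = [0.2420, 0.2610, 0.2010, 0.2960], E[r] = -0.0490, γ^t·E[r] = -0.039690, running G = 0.161310
t=3: π = [0.2478, 0.2611, 0.1965, 0.2946], E[r] = -0.0269, γ^t·E[r] = -0.019610, running G = 0.141700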